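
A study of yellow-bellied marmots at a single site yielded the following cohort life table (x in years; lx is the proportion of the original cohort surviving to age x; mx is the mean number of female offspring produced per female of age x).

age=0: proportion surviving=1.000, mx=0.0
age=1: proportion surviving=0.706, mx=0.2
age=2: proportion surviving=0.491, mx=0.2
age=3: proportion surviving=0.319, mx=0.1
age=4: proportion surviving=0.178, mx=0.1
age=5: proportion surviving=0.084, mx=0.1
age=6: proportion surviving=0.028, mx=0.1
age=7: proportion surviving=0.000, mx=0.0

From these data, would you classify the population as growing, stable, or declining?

R0 = Σ lx·mx = 0 + 0.1412 + 0.0982 + 0.0319 + 0.0178 + 0.0084 + 0.0028 + 0 = 0.3003
R0 < 1, so the population is declining.

declining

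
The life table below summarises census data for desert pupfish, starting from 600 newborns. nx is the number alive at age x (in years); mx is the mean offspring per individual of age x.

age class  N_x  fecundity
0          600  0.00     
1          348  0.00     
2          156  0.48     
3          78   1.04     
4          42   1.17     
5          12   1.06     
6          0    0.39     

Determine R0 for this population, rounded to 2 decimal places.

lx = nx/n0 = nx/600: 1, 0.58, 0.26, 0.13, 0.07, 0.02, 0
lx·mx by age: 0, 0, 0.1248, 0.1352, 0.0819, 0.0212, 0
R0 = Σ lx·mx = 0.3631 → 0.36

0.36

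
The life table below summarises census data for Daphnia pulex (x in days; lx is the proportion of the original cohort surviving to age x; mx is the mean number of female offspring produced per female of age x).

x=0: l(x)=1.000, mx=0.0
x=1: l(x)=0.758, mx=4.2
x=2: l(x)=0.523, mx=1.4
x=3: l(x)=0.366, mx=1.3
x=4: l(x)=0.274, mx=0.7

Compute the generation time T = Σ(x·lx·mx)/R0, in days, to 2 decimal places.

lx·mx: 0, 3.1836, 0.7322, 0.4758, 0.1918 → R0 = 4.5834
x·lx·mx: 0, 3.1836, 1.4644, 1.4274, 0.7672 → Σ = 6.8426
T = 6.8426 / 4.5834 = 1.492909… → 1.49

1.49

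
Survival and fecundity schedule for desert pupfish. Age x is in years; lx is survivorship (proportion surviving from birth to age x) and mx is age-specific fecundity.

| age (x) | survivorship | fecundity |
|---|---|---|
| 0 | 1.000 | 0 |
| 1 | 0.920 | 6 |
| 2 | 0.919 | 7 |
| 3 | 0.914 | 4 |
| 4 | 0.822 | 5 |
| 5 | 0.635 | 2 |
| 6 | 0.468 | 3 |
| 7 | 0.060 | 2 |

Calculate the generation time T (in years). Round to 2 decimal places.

lx·mx: 0, 5.52, 6.433, 3.656, 4.11, 1.27, 1.404, 0.12 → R0 = 22.513
x·lx·mx: 0, 5.52, 12.866, 10.968, 16.44, 6.35, 8.424, 0.84 → Σ = 61.408
T = 61.408 / 22.513 = 2.727668… → 2.73

2.73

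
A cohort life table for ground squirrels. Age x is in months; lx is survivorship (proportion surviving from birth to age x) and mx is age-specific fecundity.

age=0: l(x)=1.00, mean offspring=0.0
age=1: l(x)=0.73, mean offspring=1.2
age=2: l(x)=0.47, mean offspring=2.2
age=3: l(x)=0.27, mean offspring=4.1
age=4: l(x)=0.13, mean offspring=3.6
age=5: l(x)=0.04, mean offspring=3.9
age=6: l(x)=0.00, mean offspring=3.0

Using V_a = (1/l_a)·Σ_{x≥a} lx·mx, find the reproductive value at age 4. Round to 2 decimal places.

4.80

lx·mx for x ≥ 4: 0.468, 0.156, 0 → sum = 0.624
V_4 = 0.624 / l_4 = 0.624 / 0.13 = 4.8 → 4.80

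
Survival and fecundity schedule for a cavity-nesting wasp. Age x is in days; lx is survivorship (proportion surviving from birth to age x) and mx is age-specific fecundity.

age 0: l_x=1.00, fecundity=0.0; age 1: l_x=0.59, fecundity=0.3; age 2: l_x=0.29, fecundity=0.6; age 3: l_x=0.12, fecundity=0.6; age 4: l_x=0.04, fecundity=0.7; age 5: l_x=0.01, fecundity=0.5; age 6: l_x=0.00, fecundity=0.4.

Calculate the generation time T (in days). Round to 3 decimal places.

1.925

lx·mx: 0, 0.177, 0.174, 0.072, 0.028, 0.005, 0 → R0 = 0.456
x·lx·mx: 0, 0.177, 0.348, 0.216, 0.112, 0.025, 0 → Σ = 0.878
T = 0.878 / 0.456 = 1.925439… → 1.925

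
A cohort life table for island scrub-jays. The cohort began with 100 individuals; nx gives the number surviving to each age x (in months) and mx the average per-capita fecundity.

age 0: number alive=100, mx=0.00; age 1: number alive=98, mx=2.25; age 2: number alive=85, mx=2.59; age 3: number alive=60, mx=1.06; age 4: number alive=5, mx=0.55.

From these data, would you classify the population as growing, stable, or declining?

lx = nx/n0 = nx/100: 1, 0.98, 0.85, 0.6, 0.05
R0 = Σ lx·mx = 0 + 2.205 + 2.2015 + 0.636 + 0.0275 = 5.07
R0 > 1, so the population is growing.

growing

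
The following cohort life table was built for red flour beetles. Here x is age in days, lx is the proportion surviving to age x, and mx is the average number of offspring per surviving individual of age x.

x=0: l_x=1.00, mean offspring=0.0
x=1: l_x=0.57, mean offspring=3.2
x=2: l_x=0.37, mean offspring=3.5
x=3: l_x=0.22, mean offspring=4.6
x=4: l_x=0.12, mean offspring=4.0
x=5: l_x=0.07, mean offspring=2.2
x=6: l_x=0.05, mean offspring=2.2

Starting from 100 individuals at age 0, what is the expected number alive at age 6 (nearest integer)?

Expected survivors = N0 · l_6 = 100 × 0.05 = 5 → 5

5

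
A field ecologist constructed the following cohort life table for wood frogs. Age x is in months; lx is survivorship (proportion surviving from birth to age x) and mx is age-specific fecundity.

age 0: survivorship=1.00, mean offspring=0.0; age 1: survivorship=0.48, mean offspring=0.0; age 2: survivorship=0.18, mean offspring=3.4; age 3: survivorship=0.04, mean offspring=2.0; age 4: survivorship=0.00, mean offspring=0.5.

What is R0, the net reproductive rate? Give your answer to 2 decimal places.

lx·mx by age: 0, 0, 0.612, 0.08, 0
R0 = Σ lx·mx = 0.692 → 0.69

0.69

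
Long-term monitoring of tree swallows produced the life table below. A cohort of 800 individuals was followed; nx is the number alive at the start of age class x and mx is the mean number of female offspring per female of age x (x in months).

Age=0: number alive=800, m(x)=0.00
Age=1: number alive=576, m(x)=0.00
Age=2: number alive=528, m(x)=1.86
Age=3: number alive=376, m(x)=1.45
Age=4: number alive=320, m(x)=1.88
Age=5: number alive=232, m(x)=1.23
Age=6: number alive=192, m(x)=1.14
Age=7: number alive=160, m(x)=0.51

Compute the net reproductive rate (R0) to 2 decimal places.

lx = nx/n0 = nx/800: 1, 0.72, 0.66, 0.47, 0.4, 0.29, 0.24, 0.2
lx·mx by age: 0, 0, 1.2276, 0.6815, 0.752, 0.3567, 0.2736, 0.102
R0 = Σ lx·mx = 3.3934 → 3.39

3.39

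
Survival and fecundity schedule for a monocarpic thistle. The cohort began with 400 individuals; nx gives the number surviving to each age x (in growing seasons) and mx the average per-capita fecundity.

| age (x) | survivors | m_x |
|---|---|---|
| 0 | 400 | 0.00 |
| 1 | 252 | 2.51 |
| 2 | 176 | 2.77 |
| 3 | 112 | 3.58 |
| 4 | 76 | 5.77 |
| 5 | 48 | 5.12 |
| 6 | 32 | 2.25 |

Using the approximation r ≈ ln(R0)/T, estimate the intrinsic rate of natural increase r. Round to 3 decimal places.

lx = nx/n0 = nx/400: 1, 0.63, 0.44, 0.28, 0.19, 0.12, 0.08
R0 = Σ lx·mx = 0 + 1.5813 + 1.2188 + 1.0024 + 1.0963 + 0.6144 + 0.18 = 5.6932
Σ x·lx·mx = 15.5633; T = 15.5633/5.6932 = 2.73366…
r ≈ ln(R0)/T = ln(5.6932)/2.73366… = 0.63624… → 0.636

0.636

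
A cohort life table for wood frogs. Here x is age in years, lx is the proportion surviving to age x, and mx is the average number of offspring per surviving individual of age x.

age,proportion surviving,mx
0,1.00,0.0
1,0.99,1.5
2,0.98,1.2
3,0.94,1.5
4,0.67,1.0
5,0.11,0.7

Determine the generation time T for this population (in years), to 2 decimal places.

2.31

lx·mx: 0, 1.485, 1.176, 1.41, 0.67, 0.077 → R0 = 4.818
x·lx·mx: 0, 1.485, 2.352, 4.23, 2.68, 0.385 → Σ = 11.132
T = 11.132 / 4.818 = 2.310502… → 2.31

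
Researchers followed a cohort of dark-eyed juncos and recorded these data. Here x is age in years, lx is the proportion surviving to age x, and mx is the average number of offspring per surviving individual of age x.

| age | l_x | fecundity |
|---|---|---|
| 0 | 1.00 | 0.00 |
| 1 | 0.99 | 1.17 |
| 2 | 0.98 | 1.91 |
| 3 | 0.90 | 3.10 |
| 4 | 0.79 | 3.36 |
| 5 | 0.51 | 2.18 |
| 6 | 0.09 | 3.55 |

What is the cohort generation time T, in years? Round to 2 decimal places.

lx·mx: 0, 1.1583, 1.8718, 2.79, 2.6544, 1.1118, 0.3195 → R0 = 9.9058
x·lx·mx: 0, 1.1583, 3.7436, 8.37, 10.6176, 5.559, 1.917 → Σ = 31.3655
T = 31.3655 / 9.9058 = 3.166377… → 3.17

3.17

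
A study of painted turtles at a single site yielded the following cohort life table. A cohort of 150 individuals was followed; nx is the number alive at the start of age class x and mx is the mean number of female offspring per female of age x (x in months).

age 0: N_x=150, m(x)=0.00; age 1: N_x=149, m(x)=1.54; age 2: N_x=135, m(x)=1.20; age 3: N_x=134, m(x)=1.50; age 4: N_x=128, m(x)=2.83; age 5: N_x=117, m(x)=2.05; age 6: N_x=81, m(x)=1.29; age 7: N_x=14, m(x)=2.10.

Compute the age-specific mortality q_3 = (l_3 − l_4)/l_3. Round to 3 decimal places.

lx = nx/n0 = nx/150: 1, 0.99333…, 0.9, 0.89333…, 0.85333…, 0.78, 0.54, 0.09333…
q_3 = (l_3 − l_4) / l_3 = (0.893333… − 0.853333…) / 0.893333…
     = 0.04… / 0.893333… = 0.044776… → 0.045

0.045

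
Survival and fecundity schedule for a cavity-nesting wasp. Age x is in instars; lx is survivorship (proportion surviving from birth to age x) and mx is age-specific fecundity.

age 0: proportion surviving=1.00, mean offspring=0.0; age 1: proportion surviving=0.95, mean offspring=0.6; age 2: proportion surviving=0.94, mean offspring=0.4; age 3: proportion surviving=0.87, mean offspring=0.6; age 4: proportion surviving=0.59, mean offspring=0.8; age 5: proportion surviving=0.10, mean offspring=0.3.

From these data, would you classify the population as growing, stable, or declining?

R0 = Σ lx·mx = 0 + 0.57 + 0.376 + 0.522 + 0.472 + 0.03 = 1.97
R0 > 1, so the population is growing.

growing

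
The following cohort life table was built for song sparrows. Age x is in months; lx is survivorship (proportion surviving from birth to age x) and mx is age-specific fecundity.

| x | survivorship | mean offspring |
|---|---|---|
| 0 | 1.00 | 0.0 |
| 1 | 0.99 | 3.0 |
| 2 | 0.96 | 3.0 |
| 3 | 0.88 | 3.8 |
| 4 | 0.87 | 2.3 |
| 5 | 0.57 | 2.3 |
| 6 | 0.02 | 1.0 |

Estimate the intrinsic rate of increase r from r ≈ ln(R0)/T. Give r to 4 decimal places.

R0 = Σ lx·mx = 0 + 2.97 + 2.88 + 3.344 + 2.001 + 1.311 + 0.02 = 12.526
Σ x·lx·mx = 33.441; T = 33.441/12.526 = 2.66973…
r ≈ ln(R0)/T = ln(12.526)/2.66973… = 0.946841… → 0.9468

0.9468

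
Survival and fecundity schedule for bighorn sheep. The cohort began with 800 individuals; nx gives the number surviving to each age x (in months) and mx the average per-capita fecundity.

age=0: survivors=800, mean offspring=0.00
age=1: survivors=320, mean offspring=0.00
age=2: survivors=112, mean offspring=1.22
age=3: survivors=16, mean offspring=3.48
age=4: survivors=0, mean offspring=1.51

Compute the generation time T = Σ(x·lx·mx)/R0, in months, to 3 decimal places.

2.290

lx = nx/n0 = nx/800: 1, 0.4, 0.14, 0.02, 0
lx·mx: 0, 0, 0.1708, 0.0696, 0 → R0 = 0.2404
x·lx·mx: 0, 0, 0.3416, 0.2088, 0 → Σ = 0.5504
T = 0.5504 / 0.2404 = 2.289517… → 2.290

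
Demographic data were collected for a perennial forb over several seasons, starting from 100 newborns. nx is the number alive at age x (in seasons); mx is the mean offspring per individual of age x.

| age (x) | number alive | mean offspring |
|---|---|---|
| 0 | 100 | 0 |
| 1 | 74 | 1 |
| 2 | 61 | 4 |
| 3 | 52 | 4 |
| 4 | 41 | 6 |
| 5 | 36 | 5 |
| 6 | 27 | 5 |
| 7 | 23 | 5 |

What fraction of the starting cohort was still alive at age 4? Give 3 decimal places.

0.410

l_4 = n_4/n_0 = 41/100 = 0.41 → 0.410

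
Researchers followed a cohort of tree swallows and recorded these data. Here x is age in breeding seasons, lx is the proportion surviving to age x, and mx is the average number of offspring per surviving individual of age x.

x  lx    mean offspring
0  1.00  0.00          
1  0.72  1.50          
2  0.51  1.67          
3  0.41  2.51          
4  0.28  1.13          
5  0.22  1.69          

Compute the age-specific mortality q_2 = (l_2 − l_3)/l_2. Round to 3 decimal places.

0.196

q_2 = (l_2 − l_3) / l_2 = (0.51 − 0.41) / 0.51
     = 0.1 / 0.51 = 0.196078… → 0.196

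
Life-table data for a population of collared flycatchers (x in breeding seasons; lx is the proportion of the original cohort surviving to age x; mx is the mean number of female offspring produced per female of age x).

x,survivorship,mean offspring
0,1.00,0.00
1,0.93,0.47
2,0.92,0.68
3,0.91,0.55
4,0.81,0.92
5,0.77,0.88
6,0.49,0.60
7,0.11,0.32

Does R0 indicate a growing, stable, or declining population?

growing

R0 = Σ lx·mx = 0 + 0.4371 + 0.6256 + 0.5005 + 0.7452 + 0.6776 + 0.294 + 0.0352 = 3.3152
R0 > 1, so the population is growing.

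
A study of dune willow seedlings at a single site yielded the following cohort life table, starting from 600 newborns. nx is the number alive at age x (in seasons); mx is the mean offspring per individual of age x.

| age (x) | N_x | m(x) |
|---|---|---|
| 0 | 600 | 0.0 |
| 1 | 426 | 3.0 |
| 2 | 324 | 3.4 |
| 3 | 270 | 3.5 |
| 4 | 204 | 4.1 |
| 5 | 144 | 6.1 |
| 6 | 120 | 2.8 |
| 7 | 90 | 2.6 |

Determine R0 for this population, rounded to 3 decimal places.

9.349

lx = nx/n0 = nx/600: 1, 0.71, 0.54, 0.45, 0.34, 0.24, 0.2, 0.15
lx·mx by age: 0, 2.13, 1.836, 1.575, 1.394, 1.464, 0.56, 0.39
R0 = Σ lx·mx = 9.349 → 9.349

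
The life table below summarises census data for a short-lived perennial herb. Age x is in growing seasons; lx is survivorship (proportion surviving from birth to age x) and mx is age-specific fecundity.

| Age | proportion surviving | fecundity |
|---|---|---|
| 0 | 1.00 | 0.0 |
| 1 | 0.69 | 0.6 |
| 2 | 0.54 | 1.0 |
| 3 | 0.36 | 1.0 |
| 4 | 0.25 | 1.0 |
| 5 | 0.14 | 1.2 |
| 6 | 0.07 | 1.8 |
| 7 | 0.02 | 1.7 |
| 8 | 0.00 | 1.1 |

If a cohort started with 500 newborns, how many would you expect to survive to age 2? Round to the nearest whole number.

270

Expected survivors = N0 · l_2 = 500 × 0.54 = 270 → 270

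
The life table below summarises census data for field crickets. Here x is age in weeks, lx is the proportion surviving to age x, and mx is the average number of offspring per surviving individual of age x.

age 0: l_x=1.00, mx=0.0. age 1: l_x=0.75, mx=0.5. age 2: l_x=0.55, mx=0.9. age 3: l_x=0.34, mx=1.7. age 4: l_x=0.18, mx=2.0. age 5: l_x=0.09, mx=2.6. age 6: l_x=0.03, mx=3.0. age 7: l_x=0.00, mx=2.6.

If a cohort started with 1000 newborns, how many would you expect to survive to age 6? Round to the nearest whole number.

30

Expected survivors = N0 · l_6 = 1000 × 0.03 = 30 → 30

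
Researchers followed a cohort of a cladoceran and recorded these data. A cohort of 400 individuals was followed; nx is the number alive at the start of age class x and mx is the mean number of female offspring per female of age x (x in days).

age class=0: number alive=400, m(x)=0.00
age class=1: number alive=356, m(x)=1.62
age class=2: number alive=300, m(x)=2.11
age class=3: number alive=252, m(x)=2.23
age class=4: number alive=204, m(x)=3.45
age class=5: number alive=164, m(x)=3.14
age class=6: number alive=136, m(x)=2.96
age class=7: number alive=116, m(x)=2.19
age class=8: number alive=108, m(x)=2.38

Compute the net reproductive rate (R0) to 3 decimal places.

9.760

lx = nx/n0 = nx/400: 1, 0.89, 0.75, 0.63, 0.51, 0.41, 0.34, 0.29, 0.27
lx·mx by age: 0, 1.4418, 1.5825, 1.4049, 1.7595, 1.2874, 1.0064, 0.6351, 0.6426
R0 = Σ lx·mx = 9.7602 → 9.760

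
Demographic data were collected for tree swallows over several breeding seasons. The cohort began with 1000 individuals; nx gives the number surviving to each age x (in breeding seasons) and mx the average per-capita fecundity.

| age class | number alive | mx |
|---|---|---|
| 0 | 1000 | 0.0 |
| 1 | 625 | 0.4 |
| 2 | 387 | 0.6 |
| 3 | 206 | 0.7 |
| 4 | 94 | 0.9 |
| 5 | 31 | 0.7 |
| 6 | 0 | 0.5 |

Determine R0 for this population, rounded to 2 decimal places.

lx = nx/n0 = nx/1000: 1, 0.625, 0.387, 0.206, 0.094, 0.031, 0
lx·mx by age: 0, 0.25, 0.2322, 0.1442, 0.0846, 0.0217, 0
R0 = Σ lx·mx = 0.7327 → 0.73

0.73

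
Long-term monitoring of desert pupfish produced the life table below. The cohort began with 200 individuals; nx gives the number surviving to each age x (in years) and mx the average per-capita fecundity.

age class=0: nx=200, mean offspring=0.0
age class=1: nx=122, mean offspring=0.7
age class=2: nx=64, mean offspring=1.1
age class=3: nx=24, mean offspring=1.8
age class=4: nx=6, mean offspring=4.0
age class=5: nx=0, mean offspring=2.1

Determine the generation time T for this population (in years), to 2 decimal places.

lx = nx/n0 = nx/200: 1, 0.61, 0.32, 0.12, 0.03, 0
lx·mx: 0, 0.427, 0.352, 0.216, 0.12, 0 → R0 = 1.115
x·lx·mx: 0, 0.427, 0.704, 0.648, 0.48, 0 → Σ = 2.259
T = 2.259 / 1.115 = 2.026009… → 2.03

2.03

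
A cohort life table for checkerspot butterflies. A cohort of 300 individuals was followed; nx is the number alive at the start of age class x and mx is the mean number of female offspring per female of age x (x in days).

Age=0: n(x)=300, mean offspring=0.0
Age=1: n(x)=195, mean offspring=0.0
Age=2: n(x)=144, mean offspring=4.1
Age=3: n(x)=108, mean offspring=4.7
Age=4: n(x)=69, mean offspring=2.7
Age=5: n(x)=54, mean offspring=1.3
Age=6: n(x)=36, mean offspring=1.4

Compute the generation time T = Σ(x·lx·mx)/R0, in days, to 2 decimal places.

2.92

lx = nx/n0 = nx/300: 1, 0.65, 0.48, 0.36, 0.23, 0.18, 0.12
lx·mx: 0, 0, 1.968, 1.692, 0.621, 0.234, 0.168 → R0 = 4.683
x·lx·mx: 0, 0, 3.936, 5.076, 2.484, 1.17, 1.008 → Σ = 13.674
T = 13.674 / 4.683 = 2.919923… → 2.92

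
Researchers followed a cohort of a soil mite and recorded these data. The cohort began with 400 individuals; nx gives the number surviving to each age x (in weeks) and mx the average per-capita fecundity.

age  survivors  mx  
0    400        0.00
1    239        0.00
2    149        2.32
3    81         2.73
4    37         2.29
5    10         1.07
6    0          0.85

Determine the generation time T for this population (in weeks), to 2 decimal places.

2.64

lx = nx/n0 = nx/400: 1, 0.5975, 0.3725, 0.2025, 0.0925, 0.025, 0
lx·mx: 0, 0, 0.8642, 0.552825, 0.211825, 0.02675, 0 → R0 = 1.6556
x·lx·mx: 0, 0, 1.7284, 1.658475, 0.8473, 0.13375, 0 → Σ = 4.367925
T = 4.367925 / 1.6556 = 2.638273… → 2.64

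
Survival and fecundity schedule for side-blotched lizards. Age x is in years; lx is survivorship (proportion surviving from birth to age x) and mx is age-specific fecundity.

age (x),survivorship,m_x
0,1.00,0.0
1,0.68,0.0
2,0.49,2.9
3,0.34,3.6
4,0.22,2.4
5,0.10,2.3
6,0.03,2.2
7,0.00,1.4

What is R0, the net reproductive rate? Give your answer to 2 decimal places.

lx·mx by age: 0, 0, 1.421, 1.224, 0.528, 0.23, 0.066, 0
R0 = Σ lx·mx = 3.469 → 3.47

3.47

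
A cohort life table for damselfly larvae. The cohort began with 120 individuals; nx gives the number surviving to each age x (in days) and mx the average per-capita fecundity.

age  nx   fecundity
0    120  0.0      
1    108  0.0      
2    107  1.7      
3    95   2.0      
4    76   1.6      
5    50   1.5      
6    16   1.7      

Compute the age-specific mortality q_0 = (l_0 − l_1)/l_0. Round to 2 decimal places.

lx = nx/n0 = nx/120: 1, 0.9, 0.89167…, 0.79167…, 0.63333…, 0.41667…, 0.13333…
q_0 = (l_0 − l_1) / l_0 = (1 − 0.9) / 1
     = 0.1 / 1 = 0.1 → 0.10

0.10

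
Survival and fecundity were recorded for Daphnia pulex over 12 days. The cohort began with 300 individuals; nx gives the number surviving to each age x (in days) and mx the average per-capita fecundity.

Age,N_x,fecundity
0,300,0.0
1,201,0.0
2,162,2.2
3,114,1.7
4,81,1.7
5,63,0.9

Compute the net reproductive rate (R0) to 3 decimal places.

2.482

lx = nx/n0 = nx/300: 1, 0.67, 0.54, 0.38, 0.27, 0.21
lx·mx by age: 0, 0, 1.188, 0.646, 0.459, 0.189
R0 = Σ lx·mx = 2.482 → 2.482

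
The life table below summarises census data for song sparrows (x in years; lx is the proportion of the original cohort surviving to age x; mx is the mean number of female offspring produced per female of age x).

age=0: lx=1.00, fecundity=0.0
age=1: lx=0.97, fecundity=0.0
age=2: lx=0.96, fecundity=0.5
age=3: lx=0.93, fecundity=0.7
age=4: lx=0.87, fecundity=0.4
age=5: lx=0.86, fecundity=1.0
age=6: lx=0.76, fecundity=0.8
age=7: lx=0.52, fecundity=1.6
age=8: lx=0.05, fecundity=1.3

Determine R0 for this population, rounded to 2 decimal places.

lx·mx by age: 0, 0, 0.48, 0.651, 0.348, 0.86, 0.608, 0.832, 0.065
R0 = Σ lx·mx = 3.844 → 3.84

3.84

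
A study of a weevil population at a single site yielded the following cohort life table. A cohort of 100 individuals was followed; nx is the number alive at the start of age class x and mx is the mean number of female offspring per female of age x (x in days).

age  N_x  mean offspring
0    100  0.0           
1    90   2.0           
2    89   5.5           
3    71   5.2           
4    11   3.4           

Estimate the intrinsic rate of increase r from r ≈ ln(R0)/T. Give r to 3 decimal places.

1.058

lx = nx/n0 = nx/100: 1, 0.9, 0.89, 0.71, 0.11
R0 = Σ lx·mx = 0 + 1.8 + 4.895 + 3.692 + 0.374 = 10.761
Σ x·lx·mx = 24.162; T = 24.162/10.761 = 2.24533…
r ≈ ln(R0)/T = ln(10.761)/2.24533… = 1.05816… → 1.058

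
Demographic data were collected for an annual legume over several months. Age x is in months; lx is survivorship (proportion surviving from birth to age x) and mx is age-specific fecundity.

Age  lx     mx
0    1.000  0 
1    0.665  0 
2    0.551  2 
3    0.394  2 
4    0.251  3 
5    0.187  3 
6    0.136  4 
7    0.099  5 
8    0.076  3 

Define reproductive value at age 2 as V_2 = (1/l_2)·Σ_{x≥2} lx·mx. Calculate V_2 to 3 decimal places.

lx·mx for x ≥ 2: 1.102, 0.788, 0.753, 0.561, 0.544, 0.495, 0.228 → sum = 4.471
V_2 = 4.471 / l_2 = 4.471 / 0.551 = 8.114338… → 8.114

8.114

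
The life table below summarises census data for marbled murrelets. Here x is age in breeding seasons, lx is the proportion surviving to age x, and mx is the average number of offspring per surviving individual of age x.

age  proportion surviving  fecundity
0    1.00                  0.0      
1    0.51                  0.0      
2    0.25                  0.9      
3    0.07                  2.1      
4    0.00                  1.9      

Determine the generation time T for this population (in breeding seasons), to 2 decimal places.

lx·mx: 0, 0, 0.225, 0.147, 0 → R0 = 0.372
x·lx·mx: 0, 0, 0.45, 0.441, 0 → Σ = 0.891
T = 0.891 / 0.372 = 2.395161… → 2.40

2.40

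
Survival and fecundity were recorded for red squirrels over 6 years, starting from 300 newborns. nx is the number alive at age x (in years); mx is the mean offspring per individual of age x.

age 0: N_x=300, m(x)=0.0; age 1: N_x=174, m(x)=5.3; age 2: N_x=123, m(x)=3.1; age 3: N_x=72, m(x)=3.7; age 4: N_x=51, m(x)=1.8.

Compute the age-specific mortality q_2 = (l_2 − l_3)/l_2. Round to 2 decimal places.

lx = nx/n0 = nx/300: 1, 0.58, 0.41, 0.24, 0.17
q_2 = (l_2 − l_3) / l_2 = (0.41 − 0.24) / 0.41
     = 0.17 / 0.41 = 0.414634… → 0.41

0.41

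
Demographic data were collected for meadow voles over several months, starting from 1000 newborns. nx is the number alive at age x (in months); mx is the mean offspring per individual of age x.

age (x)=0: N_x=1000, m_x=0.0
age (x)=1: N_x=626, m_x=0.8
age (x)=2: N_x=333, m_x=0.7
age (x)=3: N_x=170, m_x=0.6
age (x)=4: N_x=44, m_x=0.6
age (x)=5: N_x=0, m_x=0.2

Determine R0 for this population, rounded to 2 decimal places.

lx = nx/n0 = nx/1000: 1, 0.626, 0.333, 0.17, 0.044, 0
lx·mx by age: 0, 0.5008, 0.2331, 0.102, 0.0264, 0
R0 = Σ lx·mx = 0.8623 → 0.86

0.86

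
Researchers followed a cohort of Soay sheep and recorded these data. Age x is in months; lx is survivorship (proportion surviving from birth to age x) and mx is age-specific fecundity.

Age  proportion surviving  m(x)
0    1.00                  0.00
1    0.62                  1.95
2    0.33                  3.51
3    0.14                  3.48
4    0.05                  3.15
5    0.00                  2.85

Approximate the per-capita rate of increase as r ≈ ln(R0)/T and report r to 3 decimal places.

R0 = Σ lx·mx = 0 + 1.209 + 1.1583 + 0.4872 + 0.1575 + 0 = 3.012
Σ x·lx·mx = 5.6172; T = 5.6172/3.012 = 1.86494…
r ≈ ln(R0)/T = ln(3.012)/1.86494… = 0.59123… → 0.591

0.591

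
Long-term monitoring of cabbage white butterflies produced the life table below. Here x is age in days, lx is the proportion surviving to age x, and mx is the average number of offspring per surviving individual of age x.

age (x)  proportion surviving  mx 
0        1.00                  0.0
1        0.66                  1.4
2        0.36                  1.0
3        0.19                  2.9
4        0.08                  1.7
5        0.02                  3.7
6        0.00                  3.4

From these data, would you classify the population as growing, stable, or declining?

growing

R0 = Σ lx·mx = 0 + 0.924 + 0.36 + 0.551 + 0.136 + 0.074 + 0 = 2.045
R0 > 1, so the population is growing.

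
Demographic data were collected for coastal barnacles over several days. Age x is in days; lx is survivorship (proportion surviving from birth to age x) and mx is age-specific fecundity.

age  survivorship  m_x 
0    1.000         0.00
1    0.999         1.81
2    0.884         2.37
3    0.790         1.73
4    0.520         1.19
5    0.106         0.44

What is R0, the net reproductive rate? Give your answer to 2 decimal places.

5.94

lx·mx by age: 0, 1.80819, 2.09508, 1.3667, 0.6188, 0.04664
R0 = Σ lx·mx = 5.93541 → 5.94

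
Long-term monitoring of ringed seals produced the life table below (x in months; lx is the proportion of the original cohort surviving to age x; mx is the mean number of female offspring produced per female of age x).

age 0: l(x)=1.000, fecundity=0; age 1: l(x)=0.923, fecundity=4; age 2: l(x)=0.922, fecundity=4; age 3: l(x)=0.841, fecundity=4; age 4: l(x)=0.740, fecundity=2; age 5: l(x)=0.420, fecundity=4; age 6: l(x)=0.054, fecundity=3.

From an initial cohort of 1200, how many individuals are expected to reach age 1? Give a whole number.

1108

Expected survivors = N0 · l_1 = 1200 × 0.923 = 1107.6 → 1108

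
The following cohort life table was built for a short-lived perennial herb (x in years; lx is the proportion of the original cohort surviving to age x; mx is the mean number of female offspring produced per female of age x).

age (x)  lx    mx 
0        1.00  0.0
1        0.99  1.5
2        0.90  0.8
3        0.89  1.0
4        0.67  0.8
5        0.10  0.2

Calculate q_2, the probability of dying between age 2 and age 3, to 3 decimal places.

q_2 = (l_2 − l_3) / l_2 = (0.9 − 0.89) / 0.9
     = 0.01 / 0.9 = 0.011111… → 0.011

0.011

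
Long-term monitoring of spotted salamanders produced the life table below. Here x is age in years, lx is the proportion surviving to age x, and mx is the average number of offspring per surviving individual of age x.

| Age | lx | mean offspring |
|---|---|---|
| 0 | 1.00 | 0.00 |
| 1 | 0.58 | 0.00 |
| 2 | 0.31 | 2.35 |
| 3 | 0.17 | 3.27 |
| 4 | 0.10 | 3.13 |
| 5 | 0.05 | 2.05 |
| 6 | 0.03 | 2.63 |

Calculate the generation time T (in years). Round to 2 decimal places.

3.01

lx·mx: 0, 0, 0.7285, 0.5559, 0.313, 0.1025, 0.0789 → R0 = 1.7788
x·lx·mx: 0, 0, 1.457, 1.6677, 1.252, 0.5125, 0.4734 → Σ = 5.3626
T = 5.3626 / 1.7788 = 3.014729… → 3.01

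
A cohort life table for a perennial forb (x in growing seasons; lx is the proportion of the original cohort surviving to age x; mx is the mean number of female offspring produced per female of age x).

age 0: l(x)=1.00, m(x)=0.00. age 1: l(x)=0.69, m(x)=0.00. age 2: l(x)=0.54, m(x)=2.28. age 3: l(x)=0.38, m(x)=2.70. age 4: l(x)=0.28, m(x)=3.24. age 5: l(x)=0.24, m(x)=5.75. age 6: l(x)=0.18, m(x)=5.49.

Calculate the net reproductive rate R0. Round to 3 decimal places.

lx·mx by age: 0, 0, 1.2312, 1.026, 0.9072, 1.38, 0.9882
R0 = Σ lx·mx = 5.5326 → 5.533

5.533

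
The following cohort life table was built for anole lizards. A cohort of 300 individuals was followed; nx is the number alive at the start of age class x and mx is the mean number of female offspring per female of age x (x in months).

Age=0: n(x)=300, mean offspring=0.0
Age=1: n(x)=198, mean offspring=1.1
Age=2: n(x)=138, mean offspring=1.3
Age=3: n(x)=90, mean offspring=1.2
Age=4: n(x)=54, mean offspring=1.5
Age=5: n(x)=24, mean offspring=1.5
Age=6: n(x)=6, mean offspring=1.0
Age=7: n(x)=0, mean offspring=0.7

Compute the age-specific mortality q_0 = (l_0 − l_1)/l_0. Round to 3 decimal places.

lx = nx/n0 = nx/300: 1, 0.66, 0.46, 0.3, 0.18, 0.08, 0.02, 0
q_0 = (l_0 − l_1) / l_0 = (1 − 0.66) / 1
     = 0.34 / 1 = 0.34 → 0.340

0.340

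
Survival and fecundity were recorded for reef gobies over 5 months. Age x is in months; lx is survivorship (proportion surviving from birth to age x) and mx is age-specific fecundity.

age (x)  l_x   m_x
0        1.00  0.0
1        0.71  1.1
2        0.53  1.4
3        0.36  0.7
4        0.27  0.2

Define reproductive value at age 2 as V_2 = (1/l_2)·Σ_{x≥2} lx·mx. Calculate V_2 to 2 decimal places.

1.98

lx·mx for x ≥ 2: 0.742, 0.252, 0.054 → sum = 1.048
V_2 = 1.048 / l_2 = 1.048 / 0.53 = 1.977358… → 1.98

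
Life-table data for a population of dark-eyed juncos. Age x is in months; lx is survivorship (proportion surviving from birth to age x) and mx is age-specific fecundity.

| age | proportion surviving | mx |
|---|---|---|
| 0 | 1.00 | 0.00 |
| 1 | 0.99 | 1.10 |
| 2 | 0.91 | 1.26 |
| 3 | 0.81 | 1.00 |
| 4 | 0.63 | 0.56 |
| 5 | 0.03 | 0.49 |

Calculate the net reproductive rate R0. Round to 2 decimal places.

3.41

lx·mx by age: 0, 1.089, 1.1466, 0.81, 0.3528, 0.0147
R0 = Σ lx·mx = 3.4131 → 3.41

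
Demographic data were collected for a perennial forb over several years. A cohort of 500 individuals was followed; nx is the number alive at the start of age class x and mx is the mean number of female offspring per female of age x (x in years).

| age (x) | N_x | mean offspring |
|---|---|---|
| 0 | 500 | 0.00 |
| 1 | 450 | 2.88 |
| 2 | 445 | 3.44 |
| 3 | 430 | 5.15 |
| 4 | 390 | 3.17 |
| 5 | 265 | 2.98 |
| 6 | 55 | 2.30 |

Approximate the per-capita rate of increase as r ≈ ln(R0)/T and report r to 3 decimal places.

0.929

lx = nx/n0 = nx/500: 1, 0.9, 0.89, 0.86, 0.78, 0.53, 0.11
R0 = Σ lx·mx = 0 + 2.592 + 3.0616 + 4.429 + 2.4726 + 1.5794 + 0.253 = 14.3876
Σ x·lx·mx = 41.3076; T = 41.3076/14.3876 = 2.87106…
r ≈ ln(R0)/T = ln(14.3876)/2.87106… = 0.92871… → 0.929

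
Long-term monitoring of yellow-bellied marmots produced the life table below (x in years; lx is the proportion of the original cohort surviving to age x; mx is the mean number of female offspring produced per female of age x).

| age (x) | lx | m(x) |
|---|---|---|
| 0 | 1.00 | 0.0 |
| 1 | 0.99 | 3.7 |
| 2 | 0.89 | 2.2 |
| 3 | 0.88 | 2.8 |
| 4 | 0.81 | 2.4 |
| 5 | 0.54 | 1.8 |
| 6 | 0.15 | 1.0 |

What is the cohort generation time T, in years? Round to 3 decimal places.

lx·mx: 0, 3.663, 1.958, 2.464, 1.944, 0.972, 0.15 → R0 = 11.151
x·lx·mx: 0, 3.663, 3.916, 7.392, 7.776, 4.86, 0.9 → Σ = 28.507
T = 28.507 / 11.151 = 2.556452… → 2.556

2.556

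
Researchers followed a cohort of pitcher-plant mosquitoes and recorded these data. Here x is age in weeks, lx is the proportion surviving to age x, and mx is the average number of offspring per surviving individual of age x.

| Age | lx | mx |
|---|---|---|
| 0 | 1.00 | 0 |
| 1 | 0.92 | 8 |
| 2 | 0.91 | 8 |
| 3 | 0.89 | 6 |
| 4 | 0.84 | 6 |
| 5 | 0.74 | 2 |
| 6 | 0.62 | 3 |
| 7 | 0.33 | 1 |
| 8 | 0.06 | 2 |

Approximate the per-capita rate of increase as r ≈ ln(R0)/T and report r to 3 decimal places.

R0 = Σ lx·mx = 0 + 7.36 + 7.28 + 5.34 + 5.04 + 1.48 + 1.86 + 0.33 + 0.12 = 28.81
Σ x·lx·mx = 79.93; T = 79.93/28.81 = 2.77438…
r ≈ ln(R0)/T = ln(28.81)/2.77438… = 1.21134… → 1.211

1.211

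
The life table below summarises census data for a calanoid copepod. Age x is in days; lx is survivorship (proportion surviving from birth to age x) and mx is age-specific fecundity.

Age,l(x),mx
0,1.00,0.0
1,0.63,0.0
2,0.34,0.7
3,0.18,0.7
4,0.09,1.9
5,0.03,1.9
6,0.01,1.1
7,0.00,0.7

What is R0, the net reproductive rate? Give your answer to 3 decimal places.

0.603

lx·mx by age: 0, 0, 0.238, 0.126, 0.171, 0.057, 0.011, 0
R0 = Σ lx·mx = 0.603 → 0.603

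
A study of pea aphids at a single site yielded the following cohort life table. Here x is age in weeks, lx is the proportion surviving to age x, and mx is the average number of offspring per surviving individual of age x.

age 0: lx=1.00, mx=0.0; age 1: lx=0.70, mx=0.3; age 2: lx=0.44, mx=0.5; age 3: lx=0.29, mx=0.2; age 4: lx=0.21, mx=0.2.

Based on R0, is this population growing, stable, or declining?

R0 = Σ lx·mx = 0 + 0.21 + 0.22 + 0.058 + 0.042 = 0.53
R0 < 1, so the population is declining.

declining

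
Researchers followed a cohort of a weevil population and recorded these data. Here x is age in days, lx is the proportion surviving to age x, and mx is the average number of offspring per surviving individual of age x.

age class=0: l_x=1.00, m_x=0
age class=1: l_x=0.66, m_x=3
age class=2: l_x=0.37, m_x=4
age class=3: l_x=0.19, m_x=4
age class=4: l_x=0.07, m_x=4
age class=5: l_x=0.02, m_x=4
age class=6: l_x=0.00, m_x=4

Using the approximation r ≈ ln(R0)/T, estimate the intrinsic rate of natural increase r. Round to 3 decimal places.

0.797

R0 = Σ lx·mx = 0 + 1.98 + 1.48 + 0.76 + 0.28 + 0.08 + 0 = 4.58
Σ x·lx·mx = 8.74; T = 8.74/4.58 = 1.9083…
r ≈ ln(R0)/T = ln(4.58)/1.9083… = 0.79741… → 0.797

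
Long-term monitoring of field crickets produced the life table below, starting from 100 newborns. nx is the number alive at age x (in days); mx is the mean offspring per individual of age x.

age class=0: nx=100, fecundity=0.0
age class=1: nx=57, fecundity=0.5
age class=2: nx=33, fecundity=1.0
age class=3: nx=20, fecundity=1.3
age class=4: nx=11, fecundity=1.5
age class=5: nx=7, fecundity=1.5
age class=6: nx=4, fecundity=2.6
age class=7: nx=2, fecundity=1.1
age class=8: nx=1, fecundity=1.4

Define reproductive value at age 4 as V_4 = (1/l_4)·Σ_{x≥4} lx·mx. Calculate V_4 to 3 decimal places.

lx = nx/n0 = nx/100: 1, 0.57, 0.33, 0.2, 0.11, 0.07, 0.04, 0.02, 0.01
lx·mx for x ≥ 4: 0.165, 0.105, 0.104, 0.022, 0.014 → sum = 0.41
V_4 = 0.41 / l_4 = 0.41 / 0.11 = 3.727273… → 3.727

3.727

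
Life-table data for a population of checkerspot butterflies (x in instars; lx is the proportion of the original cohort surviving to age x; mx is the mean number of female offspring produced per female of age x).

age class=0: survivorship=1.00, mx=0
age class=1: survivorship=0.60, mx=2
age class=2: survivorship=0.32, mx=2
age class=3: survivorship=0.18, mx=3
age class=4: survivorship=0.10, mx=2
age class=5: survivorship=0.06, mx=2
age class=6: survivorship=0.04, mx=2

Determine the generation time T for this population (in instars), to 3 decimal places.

2.151

lx·mx: 0, 1.2, 0.64, 0.54, 0.2, 0.12, 0.08 → R0 = 2.78
x·lx·mx: 0, 1.2, 1.28, 1.62, 0.8, 0.6, 0.48 → Σ = 5.98
T = 5.98 / 2.78 = 2.151079… → 2.151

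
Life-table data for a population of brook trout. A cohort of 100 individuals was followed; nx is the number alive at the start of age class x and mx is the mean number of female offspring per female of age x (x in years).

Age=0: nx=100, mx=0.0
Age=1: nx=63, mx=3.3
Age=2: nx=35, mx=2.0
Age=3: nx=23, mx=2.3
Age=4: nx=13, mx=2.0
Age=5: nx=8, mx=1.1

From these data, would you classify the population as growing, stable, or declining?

growing

lx = nx/n0 = nx/100: 1, 0.63, 0.35, 0.23, 0.13, 0.08
R0 = Σ lx·mx = 0 + 2.079 + 0.7 + 0.529 + 0.26 + 0.088 = 3.656
R0 > 1, so the population is growing.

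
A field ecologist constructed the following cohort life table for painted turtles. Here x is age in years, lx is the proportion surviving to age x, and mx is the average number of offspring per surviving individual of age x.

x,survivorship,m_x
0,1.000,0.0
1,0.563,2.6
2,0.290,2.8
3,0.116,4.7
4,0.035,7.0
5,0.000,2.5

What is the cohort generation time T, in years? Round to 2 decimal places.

1.86

lx·mx: 0, 1.4638, 0.812, 0.5452, 0.245, 0 → R0 = 3.066
x·lx·mx: 0, 1.4638, 1.624, 1.6356, 0.98, 0 → Σ = 5.7034
T = 5.7034 / 3.066 = 1.860209… → 1.86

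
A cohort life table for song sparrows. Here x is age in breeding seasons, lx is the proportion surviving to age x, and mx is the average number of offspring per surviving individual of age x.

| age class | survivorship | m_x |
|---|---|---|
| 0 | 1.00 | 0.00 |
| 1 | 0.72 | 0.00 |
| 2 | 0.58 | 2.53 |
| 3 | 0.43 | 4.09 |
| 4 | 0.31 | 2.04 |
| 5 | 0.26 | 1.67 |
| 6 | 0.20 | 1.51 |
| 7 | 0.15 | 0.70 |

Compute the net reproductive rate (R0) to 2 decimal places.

4.70

lx·mx by age: 0, 0, 1.4674, 1.7587, 0.6324, 0.4342, 0.302, 0.105
R0 = Σ lx·mx = 4.6997 → 4.70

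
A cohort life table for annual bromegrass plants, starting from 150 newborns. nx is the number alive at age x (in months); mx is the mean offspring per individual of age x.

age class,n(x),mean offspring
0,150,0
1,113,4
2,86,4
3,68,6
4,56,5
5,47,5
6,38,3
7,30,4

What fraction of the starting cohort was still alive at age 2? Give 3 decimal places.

l_2 = n_2/n_0 = 86/150 = 0.573333… → 0.573

0.573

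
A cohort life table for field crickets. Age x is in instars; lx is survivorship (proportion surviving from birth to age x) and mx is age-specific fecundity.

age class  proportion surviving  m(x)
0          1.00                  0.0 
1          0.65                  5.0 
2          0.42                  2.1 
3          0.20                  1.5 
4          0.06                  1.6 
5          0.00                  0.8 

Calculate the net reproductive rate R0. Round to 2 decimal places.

lx·mx by age: 0, 3.25, 0.882, 0.3, 0.096, 0
R0 = Σ lx·mx = 4.528 → 4.53

4.53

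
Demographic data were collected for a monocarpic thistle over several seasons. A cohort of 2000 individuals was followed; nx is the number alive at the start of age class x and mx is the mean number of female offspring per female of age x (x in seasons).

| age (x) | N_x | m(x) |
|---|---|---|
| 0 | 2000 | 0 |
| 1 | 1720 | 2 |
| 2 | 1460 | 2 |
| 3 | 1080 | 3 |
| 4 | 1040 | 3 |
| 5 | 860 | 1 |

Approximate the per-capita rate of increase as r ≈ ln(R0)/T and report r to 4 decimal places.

lx = nx/n0 = nx/2000: 1, 0.86, 0.73, 0.54, 0.52, 0.43
R0 = Σ lx·mx = 0 + 1.72 + 1.46 + 1.62 + 1.56 + 0.43 = 6.79
Σ x·lx·mx = 17.89; T = 17.89/6.79 = 2.63476…
r ≈ ln(R0)/T = ln(6.79)/2.63476… = 0.726993… → 0.7270

0.7270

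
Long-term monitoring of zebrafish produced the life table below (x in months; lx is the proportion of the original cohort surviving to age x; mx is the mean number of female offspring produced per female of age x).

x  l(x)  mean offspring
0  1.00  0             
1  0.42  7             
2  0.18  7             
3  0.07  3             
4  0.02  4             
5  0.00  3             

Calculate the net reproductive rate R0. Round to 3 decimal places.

4.490

lx·mx by age: 0, 2.94, 1.26, 0.21, 0.08, 0
R0 = Σ lx·mx = 4.49 → 4.490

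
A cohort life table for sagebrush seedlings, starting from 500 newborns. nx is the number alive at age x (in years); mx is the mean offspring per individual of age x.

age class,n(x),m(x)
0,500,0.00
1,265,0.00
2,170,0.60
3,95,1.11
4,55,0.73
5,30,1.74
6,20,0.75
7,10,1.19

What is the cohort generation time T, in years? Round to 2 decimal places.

lx = nx/n0 = nx/500: 1, 0.53, 0.34, 0.19, 0.11, 0.06, 0.04, 0.02
lx·mx: 0, 0, 0.204, 0.2109, 0.0803, 0.1044, 0.03, 0.0238 → R0 = 0.6534
x·lx·mx: 0, 0, 0.408, 0.6327, 0.3212, 0.522, 0.18, 0.1666 → Σ = 2.2305
T = 2.2305 / 0.6534 = 3.413682… → 3.41

3.41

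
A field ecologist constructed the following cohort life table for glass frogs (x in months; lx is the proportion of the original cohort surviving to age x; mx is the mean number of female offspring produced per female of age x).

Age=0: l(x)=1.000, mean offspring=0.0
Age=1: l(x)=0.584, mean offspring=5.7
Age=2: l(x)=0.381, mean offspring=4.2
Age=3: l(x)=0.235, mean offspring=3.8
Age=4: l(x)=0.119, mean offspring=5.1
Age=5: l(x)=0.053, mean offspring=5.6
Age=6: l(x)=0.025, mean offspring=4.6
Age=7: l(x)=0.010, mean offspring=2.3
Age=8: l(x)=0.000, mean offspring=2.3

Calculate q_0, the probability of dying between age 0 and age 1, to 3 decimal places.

q_0 = (l_0 − l_1) / l_0 = (1 − 0.584) / 1
     = 0.416 / 1 = 0.416 → 0.416

0.416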